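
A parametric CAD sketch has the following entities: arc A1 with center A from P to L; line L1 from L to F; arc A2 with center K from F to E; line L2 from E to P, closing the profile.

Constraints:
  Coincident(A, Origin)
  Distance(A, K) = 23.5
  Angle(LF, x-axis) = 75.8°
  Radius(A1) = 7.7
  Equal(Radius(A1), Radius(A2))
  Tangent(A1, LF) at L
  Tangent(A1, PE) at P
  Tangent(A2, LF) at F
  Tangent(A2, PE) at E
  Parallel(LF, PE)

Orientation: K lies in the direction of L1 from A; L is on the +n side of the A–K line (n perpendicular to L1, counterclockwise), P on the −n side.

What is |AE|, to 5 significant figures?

24.729

The slot axis is L1's direction at 75.8°, so u = (cos 75.8°, sin 75.8°) = (0.24531, 0.96945) and n = (−sin 75.8°, cos 75.8°) = (-0.96945, 0.24531). A is at the origin and K lies 23.5 along u from A, so K = 23.5·u = (5.7647, 22.782). Tangency of A1 to both parallel lines with radius 7.7 puts L and P at A ± 7.7·n: L = (-7.4647, 1.8889), P = (7.4647, -1.8889). Equal radii place F and E the same way about K: F = K + 7.7·n = (-1.7000, 24.671), E = K − 7.7·n = (13.229, 20.893). Then |AE| = |E − A| = 24.729.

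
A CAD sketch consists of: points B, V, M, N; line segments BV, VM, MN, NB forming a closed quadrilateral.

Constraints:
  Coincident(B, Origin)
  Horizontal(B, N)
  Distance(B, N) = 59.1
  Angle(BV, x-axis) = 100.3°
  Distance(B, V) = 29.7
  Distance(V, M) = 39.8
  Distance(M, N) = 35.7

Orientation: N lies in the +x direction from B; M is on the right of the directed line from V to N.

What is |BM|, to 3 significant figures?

23.5

Checks: |VM| = 39.80 ✓; |MN| = 35.70 ✓.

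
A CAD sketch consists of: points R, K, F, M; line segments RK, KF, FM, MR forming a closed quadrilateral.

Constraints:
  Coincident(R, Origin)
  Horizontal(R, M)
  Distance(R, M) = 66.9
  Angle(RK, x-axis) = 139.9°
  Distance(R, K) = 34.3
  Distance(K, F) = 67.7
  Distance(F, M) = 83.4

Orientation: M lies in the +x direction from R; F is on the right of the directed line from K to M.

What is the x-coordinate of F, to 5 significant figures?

-5.0350

Checks: |KF| = 67.70 ✓; |FM| = 83.40 ✓.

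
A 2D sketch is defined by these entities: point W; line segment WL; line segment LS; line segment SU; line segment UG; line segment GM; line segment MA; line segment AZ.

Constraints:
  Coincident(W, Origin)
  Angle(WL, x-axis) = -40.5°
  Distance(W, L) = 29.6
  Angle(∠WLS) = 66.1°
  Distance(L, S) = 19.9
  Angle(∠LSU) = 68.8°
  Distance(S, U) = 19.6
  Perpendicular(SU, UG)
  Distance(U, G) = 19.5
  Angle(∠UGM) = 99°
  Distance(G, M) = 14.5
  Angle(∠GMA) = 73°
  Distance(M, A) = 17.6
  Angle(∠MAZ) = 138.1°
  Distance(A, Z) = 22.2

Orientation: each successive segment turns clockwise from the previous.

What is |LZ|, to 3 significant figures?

33.5

W is at the origin; WL runs at -40.5° with length 29.6, so L = (22.5, -19.2). ∠WLS = 66.1° gives LS at -154° from the x-axis; with |LS| = 19.9, S = (4.56, -27.8). ∠LSU = 68.8° gives SU at 94.4° from the x-axis; with |SU| = 19.6, U = (3.06, -8.28). The perpendicularity gives UG at right angles to SU, so UG runs at 4.40°; with |UG| = 19.5, G = (22.5, -6.78). ∠UGM = 99.0° gives GM at -76.6° from the x-axis; with |GM| = 14.5, M = (25.9, -20.9). ∠GMA = 73.0° gives MA at 176° from the x-axis; with |MA| = 17.6, A = (8.30, -19.8). ∠MAZ = 138.1° gives AZ at 134° from the x-axis; with |AZ| = 22.2, Z = (-7.26, -3.95). Then |LZ| = |Z − L| = 33.5.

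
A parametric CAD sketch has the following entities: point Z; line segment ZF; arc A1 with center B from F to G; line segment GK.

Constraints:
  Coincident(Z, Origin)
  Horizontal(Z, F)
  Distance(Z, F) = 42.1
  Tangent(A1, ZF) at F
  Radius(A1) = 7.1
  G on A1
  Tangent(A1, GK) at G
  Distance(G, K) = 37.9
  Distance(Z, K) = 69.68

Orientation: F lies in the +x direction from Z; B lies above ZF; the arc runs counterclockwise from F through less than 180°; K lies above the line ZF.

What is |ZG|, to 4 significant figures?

49.52

Checks: |BG| = 7.100 ✓; ∠(BG, GK) = 90.00° ✓; |GK| = 37.90 ✓; |ZK| = 69.68 ✓.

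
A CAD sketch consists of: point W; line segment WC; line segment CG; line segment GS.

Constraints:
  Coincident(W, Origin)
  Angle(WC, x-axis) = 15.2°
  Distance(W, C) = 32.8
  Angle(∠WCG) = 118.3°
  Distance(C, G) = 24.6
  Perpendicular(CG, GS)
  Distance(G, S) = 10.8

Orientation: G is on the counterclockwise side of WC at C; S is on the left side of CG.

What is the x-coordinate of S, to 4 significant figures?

26.71

W is at the origin; WC runs at 15.2° with length 32.8, so C = 32.8·(cos 15.2°, sin 15.2°) = (31.65, 8.600). ∠WCG = 118.3°, so CG runs at 15.2° + (180° − 118.3°) = 76.90° from the x-axis; with |CG| = 24.6, G = C + 24.6·(cos 76.90°, sin 76.90°) = (37.23, 32.56). CG is perpendicular to GS; with |GS| = 10.8 on the left of CG, S = G + 10.8·(-0.9740, 0.2267) = (26.71, 35.01). So S.x = 26.71.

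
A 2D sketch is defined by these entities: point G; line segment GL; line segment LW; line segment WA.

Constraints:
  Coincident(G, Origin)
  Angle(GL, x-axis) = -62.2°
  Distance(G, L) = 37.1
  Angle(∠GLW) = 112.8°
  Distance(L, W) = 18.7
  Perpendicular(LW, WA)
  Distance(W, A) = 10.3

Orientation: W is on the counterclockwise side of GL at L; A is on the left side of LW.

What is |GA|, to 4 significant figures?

40.81

G is at the origin; GL runs at -62.2° with length 37.1, so L = 37.1·(cos -62.2°, sin -62.2°) = (17.30, -32.82). ∠GLW = 112.8°, so LW runs at -62.2° + (180° − 112.8°) = 5.000° from the x-axis; with |LW| = 18.7, W = L + 18.7·(cos 5.000°, sin 5.000°) = (35.93, -31.19). The perpendicularity gives WA at right angles to LW; with |WA| = 10.3 on the left of LW, A = W + 10.3·(-0.08716, 0.9962) = (35.03, -20.93). Then |GA| = |A − G| = 40.81.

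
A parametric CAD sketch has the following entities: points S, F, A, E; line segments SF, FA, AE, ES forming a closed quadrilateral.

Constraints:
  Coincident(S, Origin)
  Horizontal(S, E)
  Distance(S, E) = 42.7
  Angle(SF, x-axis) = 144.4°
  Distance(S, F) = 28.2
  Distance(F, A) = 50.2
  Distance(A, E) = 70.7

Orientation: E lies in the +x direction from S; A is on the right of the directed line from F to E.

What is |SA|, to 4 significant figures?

38.89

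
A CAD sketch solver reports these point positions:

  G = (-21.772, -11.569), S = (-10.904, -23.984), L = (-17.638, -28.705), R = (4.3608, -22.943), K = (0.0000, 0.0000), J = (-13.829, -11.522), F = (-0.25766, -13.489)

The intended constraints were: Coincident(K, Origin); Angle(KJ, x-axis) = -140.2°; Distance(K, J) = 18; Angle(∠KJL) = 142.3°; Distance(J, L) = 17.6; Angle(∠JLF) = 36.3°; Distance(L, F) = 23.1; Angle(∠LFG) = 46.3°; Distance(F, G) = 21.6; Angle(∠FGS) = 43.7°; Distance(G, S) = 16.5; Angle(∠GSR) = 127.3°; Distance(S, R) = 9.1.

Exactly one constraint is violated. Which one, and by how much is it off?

Distance(S, R) = 9.1 — off by 6.20.

K = (0.00, 0.00) ✓; KJ at -140.2° ✓; |KJ| = 18.00 ✓; ∠KJL = 142.3° ✓; |JL| = 17.60 ✓; ∠JLF = 36.30° ✓; |LF| = 23.10 ✓; ∠LFG = 46.30° ✓; |FG| = 21.60 ✓; ∠FGS = 43.70° ✓; |GS| = 16.50 ✓; ∠GSR = 127.3° ✓; |SR| = 15.30 ✗.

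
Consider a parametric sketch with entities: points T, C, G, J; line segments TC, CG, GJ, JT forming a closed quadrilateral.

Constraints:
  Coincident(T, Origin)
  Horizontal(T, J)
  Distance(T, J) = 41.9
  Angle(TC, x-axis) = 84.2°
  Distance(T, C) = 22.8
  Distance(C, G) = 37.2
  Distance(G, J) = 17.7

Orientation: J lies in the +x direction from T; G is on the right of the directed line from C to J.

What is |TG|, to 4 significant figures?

26.23

T is at the origin; T and J share the same y with |TJ| = 41.9 and J in +x, so J = (41.9, 0). TC runs at 84.2° with |TC| = 22.8, so C = (2.304, 22.68). G is determined by |CG| = 37.2 and |GJ| = 17.7 together: it lies at the intersection of circle(C, 37.2) and circle(J, 17.7). With |CJ| = 45.63, the foot of the radical line on CJ is 34.55 from C and the perpendicular offset is √(37.2² − 34.55²) = 13.80. Taking the right-of-CJ solution: G = (25.42, -6.462).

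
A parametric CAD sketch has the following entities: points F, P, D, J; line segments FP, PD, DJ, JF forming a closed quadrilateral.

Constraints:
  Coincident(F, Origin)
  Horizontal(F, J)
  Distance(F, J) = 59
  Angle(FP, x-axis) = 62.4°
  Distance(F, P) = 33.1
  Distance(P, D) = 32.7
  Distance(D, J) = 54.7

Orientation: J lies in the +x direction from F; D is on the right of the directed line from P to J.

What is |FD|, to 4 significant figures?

4.558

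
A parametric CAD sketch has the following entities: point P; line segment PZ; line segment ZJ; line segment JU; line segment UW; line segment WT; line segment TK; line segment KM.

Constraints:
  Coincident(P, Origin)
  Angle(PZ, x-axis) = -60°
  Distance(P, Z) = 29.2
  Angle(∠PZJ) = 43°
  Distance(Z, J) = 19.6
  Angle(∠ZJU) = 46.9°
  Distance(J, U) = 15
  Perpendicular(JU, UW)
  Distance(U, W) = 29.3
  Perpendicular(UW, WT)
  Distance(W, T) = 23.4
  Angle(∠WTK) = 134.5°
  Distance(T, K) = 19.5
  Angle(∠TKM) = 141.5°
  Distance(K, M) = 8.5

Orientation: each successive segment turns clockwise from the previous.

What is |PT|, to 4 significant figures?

49.25

JU ⟂ UW, so UW runs at -60.10°; with |UW| = 29.3, W = (23.47, -37.48). UW ⟂ WT, so WT runs at -150.1°; with |WT| = 23.4, T = (3.180, -49.14). Then |PT| = |T − P| = 49.25.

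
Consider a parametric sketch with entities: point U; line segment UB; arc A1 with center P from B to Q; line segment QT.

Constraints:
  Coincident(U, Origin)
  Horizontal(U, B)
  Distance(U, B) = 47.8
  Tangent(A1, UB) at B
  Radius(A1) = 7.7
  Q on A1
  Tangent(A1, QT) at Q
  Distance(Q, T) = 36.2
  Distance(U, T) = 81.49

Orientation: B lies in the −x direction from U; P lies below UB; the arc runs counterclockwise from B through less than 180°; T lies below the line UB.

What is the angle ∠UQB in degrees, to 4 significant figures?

24.57°

U is at the origin; UB is horizontal with |UB| = 47.8 and B on the −x side, so B = (-47.80, 0.000). The tangent condition forces PB to be normal to UB, so P = B + (0, -7.7) = (-47.80, -7.700). Since PQ ⟂ QT (tangency), |PT| = √(7.7² + 36.2²) = 37.01 regardless of where Q sits on A1. So T lies on both circle(U, 81.49) and circle(P, 37.01); the below-UB intersection is T = (-74.24, -33.59). Q is the foot of the tangent from T: Q = (-54.21, -3.440).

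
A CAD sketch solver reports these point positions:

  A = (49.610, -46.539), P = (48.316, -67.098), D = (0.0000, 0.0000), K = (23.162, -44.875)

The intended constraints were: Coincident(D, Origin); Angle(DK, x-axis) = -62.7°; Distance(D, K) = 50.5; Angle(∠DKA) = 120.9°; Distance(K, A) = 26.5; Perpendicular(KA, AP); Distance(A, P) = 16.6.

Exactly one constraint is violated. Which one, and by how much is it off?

Distance(A, P) = 16.6 — off by 4.00.

D = (0.00, 0.00) ✓; DK at -62.70° ✓; |DK| = 50.50 ✓; ∠DKA = 120.9° ✓; |KA| = 26.50 ✓; ∠(KA, AP) = 90.00° ✓; |AP| = 20.60 ✗.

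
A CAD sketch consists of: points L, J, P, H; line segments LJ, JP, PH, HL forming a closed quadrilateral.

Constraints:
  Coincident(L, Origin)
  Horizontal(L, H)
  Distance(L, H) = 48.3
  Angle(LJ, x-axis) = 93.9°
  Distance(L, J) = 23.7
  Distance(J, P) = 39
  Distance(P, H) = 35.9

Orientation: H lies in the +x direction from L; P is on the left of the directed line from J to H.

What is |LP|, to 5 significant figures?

49.386

L is at the origin; LH is horizontal with |LH| = 48.3 and H in +x, so H = (48.3, 0). LJ runs at 93.9° with |LJ| = 23.7, so J = (-1.6120, 23.645). P is determined by |JP| = 39.0 and |PH| = 35.9 together: it lies at the intersection of circle(J, 39.0) and circle(H, 35.9). With |JH| = 55.229, the foot of the radical line on JH is 29.717 from J and the perpendicular offset is √(39.0² − 29.717²) = 25.257. Taking the left-of-JH solution: P = (36.057, 33.748).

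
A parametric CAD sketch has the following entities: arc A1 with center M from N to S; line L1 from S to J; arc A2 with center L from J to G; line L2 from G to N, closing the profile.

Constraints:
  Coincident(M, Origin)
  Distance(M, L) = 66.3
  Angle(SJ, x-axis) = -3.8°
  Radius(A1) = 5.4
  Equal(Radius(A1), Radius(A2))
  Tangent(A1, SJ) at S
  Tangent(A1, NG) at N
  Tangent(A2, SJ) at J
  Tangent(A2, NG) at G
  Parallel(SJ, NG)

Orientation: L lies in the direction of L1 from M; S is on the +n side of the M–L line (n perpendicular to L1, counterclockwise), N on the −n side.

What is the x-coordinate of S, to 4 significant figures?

0.3579

M is at the origin and L lies 66.3 along u from M, so L = 66.3·u = (66.15, -4.394). Tangency of A1 to both parallel lines with radius 5.4 puts S and N at M ± 5.4·n: S = (0.3579, 5.388), N = (-0.3579, -5.388). So S.x = 0.3579.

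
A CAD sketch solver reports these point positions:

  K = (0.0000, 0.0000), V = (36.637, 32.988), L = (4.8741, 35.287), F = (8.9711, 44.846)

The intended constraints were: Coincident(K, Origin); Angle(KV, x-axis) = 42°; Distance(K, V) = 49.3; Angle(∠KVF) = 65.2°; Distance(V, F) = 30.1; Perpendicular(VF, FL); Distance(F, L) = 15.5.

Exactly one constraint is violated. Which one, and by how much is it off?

Distance(F, L) = 15.5 — off by 5.10.

K = (0.00, 0.00) ✓; KV at 42.00° ✓; |KV| = 49.30 ✓; ∠KVF = 65.20° ✓; |VF| = 30.10 ✓; ∠(VF, FL) = 90.00° ✓; |FL| = 10.40 ✗.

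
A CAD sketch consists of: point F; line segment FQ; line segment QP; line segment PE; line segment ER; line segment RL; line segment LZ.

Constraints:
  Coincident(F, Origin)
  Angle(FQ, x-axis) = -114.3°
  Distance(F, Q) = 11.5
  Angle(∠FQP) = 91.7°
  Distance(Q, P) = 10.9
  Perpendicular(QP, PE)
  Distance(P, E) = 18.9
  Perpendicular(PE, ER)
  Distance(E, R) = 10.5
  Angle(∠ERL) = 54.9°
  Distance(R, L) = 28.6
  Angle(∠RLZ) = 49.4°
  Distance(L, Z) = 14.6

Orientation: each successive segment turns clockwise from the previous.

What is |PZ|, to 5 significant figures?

13.577

F is at the origin; FQ runs at -114.3° with length 11.5, so Q = (-4.7324, -10.481). ∠FQP = 91.7° gives QP at 157.40° from the x-axis; with |QP| = 10.9, P = (-14.795, -6.2923). QP ⟂ PE, so PE runs at 67.400°; with |PE| = 18.9, E = (-7.5322, 11.156). PE is perpendicular to ER, so ER runs at -22.600°; with |ER| = 10.5, R = (2.1615, 7.1213). ∠ERL = 54.9° gives RL at -147.70° from the x-axis; with |RL| = 28.6, L = (-22.013, -8.1612). ∠RLZ = 49.4° gives LZ at 81.700° from the x-axis; with |LZ| = 14.6, Z = (-19.905, 6.2859). Then |PZ| = |Z − P| = 13.577.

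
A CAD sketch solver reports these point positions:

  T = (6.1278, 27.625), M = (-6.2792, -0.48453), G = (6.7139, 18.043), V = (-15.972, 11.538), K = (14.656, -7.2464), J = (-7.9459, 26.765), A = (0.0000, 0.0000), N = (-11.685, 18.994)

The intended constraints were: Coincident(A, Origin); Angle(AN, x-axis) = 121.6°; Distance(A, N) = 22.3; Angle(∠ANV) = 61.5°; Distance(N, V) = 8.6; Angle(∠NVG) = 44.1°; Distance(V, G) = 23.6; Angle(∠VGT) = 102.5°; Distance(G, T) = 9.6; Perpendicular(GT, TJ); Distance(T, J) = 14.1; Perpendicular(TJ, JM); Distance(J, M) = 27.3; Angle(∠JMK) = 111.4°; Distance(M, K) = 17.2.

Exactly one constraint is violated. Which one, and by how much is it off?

Distance(M, K) = 17.2 — off by 4.80.

A = (0.00, 0.00) ✓; AN at 121.6° ✓; |AN| = 22.30 ✓; ∠ANV = 61.50° ✓; |NV| = 8.601 ✓; ∠NVG = 44.10° ✓; |VG| = 23.60 ✓; ∠VGT = 102.5° ✓; |GT| = 9.600 ✓; ∠(GT, TJ) = 90.00° ✓; |TJ| = 14.10 ✓; ∠(TJ, JM) = 90.00° ✓; |JM| = 27.30 ✓; ∠JMK = 111.4° ✓; |MK| = 22.00 ✗.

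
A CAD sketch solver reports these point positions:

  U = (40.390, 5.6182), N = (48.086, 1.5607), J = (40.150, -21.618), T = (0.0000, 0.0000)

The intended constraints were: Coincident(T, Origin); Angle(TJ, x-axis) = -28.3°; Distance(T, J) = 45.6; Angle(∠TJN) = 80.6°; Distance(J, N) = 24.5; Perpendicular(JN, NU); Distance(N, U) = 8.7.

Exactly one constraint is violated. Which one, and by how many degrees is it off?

Perpendicular(JN, NU) — off by 8.90°.

T = (0.00, 0.00) ✓; TJ at -28.30° ✓; |TJ| = 45.60 ✓; ∠TJN = 80.60° ✓; |JN| = 24.50 ✓; ∠(JN, NU) = 81.10° ✗; |NU| = 8.700 ✓.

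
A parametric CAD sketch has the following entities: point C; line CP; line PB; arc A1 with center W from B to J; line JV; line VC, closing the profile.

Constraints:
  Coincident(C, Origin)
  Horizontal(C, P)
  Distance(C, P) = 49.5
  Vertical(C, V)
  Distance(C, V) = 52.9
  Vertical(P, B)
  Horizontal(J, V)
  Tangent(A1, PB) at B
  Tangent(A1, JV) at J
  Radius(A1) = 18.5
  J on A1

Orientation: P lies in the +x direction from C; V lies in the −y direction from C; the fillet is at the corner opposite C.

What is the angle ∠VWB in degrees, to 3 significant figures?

149°

The virtual corner opposite C is at (49.5, -52.9). Since A1 is tangent to PB there, WB ⟂ PB and tangency of A1 to JV means the radius WJ is perpendicular to JV, with radius 18.5, so the center W sits 18.5 in from both sides at W = (31.0, -34.4). That places the tangent points at B = (49.5, -34.4) on PB and J = (31.0, -52.9) on JV. Then cos ∠VWB = WV·WB / (|WV||WB|), giving 149°.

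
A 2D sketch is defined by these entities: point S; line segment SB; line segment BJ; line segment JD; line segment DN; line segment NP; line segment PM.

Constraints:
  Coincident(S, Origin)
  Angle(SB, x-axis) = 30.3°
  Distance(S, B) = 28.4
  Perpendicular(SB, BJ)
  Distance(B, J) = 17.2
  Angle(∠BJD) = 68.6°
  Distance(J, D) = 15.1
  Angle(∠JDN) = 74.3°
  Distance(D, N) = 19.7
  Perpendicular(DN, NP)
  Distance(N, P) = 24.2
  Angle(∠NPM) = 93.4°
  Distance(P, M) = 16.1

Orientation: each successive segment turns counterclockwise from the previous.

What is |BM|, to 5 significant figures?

25.332

S is at the origin; SB runs at 30.3° with length 28.4, so B = (24.520, 14.329). SB ⟂ BJ, so BJ runs at 120.30°; with |BJ| = 17.2, J = (15.843, 29.179). ∠BJD = 68.6° gives JD at -128.30° from the x-axis; with |JD| = 15.1, D = (6.4839, 17.329). ∠JDN = 74.3° gives DN at -22.600° from the x-axis; with |DN| = 19.7, N = (24.671, 9.7582). DN ⟂ NP, so NP runs at 67.400°; with |NP| = 24.2, P = (33.971, 32.100). ∠NPM = 93.4° gives PM at 154.00° from the x-axis; with |PM| = 16.1, M = (19.500, 39.158). Then |BM| = |M − B| = 25.332.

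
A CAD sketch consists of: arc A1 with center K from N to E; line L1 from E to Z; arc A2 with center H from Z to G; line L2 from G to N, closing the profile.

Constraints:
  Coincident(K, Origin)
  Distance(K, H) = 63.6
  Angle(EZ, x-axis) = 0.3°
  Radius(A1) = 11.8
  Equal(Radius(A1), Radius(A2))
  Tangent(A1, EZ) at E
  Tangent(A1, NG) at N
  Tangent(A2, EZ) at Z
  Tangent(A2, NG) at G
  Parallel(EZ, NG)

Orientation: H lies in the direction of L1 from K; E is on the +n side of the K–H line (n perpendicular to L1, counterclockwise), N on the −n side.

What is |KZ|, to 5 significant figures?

64.685

The slot axis is L1's direction at 0.3°, so u = (cos 0.3°, sin 0.3°) = (0.99999, 0.0052360) and n = (−sin 0.3°, cos 0.3°) = (-0.0052360, 0.99999). K is at the origin and H lies 63.6 along u from K, so H = 63.6·u = (63.599, 0.33301). Tangency of A1 to both parallel lines with radius 11.8 puts E and N at K ± 11.8·n: E = (-0.061784, 11.800), N = (0.061784, -11.800). Equal radii place Z and G the same way about H: Z = H + 11.8·n = (63.537, 12.133), G = H − 11.8·n = (63.661, -11.467). Then |KZ| = |Z − K| = 64.685.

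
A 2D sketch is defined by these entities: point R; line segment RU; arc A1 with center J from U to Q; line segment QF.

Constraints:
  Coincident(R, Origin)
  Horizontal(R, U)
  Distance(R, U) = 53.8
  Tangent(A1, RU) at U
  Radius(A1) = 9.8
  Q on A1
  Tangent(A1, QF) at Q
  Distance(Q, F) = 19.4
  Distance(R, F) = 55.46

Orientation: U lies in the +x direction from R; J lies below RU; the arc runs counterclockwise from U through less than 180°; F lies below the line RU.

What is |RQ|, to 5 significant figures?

45.430

R is at the origin; RU is horizontal with |RU| = 53.8 and U on the +x side, so U = (53.800, 0.0000). Since A1 is tangent to RU there, JU ⟂ RU, so J = U + (0, -9.8) = (53.800, -9.8000). Since JQ ⟂ QF (tangency), |JF| = √(9.8² + 19.4²) = 21.735 regardless of where Q sits on A1. So F lies on both circle(R, 55.46) and circle(J, 21.735); the below-RU intersection is F = (46.475, -30.263). Q is the foot of the tangent from F: Q = (44.075, -11.012).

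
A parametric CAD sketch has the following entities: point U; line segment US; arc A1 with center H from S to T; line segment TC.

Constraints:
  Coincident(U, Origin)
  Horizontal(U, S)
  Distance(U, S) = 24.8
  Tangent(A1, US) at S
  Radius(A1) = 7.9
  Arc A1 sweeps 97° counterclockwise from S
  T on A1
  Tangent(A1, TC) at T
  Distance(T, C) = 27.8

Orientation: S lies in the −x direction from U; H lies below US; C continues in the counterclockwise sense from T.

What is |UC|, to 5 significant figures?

46.741

U is at the origin; US is horizontal with |US| = 24.8 and S on the −x side, so S = (-24.800, 0.0000). A1 meets US tangentially, so HS is at right angles to US, so H = S + (0, -7.9) = (-24.800, -7.9000). On A1, S sits at bearing 90° from H; a 97° counterclockwise sweep puts T at bearing 187°, so T = H + 7.9·(cos 187°, sin 187°) = (-32.641, -8.8628). The tangent condition forces HT to be normal to TC, so TC runs along (−sin 187°, cos 187°); with |TC| = 27.8, C = (-29.253, -36.456). Then |UC| = |C − U| = 46.741.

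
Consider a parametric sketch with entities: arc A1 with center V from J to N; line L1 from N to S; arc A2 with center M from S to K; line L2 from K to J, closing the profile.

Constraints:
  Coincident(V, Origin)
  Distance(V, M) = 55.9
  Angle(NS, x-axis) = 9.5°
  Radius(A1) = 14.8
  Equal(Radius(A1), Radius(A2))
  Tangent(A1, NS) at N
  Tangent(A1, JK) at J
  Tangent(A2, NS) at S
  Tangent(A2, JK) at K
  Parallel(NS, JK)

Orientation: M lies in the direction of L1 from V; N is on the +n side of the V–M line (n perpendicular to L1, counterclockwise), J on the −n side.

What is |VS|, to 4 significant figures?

57.83

The slot axis is L1's direction at 9.5°, so u = (cos 9.5°, sin 9.5°) = (0.9863, 0.1650) and n = (−sin 9.5°, cos 9.5°) = (-0.1650, 0.9863). V is at the origin and M lies 55.9 along u from V, so M = 55.9·u = (55.13, 9.226). Tangency of A1 to both parallel lines with radius 14.8 puts N and J at V ± 14.8·n: N = (-2.443, 14.60), J = (2.443, -14.60). Equal radii place S and K the same way about M: S = M + 14.8·n = (52.69, 23.82), K = M − 14.8·n = (57.58, -5.371). Then |VS| = |S − V| = 57.83.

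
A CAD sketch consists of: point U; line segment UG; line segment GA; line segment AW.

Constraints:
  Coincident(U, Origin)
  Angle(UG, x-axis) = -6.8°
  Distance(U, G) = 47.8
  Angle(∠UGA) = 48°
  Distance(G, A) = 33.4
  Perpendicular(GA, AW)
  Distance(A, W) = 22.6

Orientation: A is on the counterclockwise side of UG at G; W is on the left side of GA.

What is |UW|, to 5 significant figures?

13.000

∠UGA = 48.0°, so GA runs at -6.8° + (180° − 48.0°) = 125.20° from the x-axis; with |GA| = 33.4, A = G + 33.4·(cos 125.20°, sin 125.20°) = (28.211, 21.633). GA is perpendicular to AW; with |AW| = 22.6 on the left of GA, W = A + 22.6·(-0.81714, -0.57643) = (9.7434, 8.6056). Then |UW| = |W − U| = 13.000.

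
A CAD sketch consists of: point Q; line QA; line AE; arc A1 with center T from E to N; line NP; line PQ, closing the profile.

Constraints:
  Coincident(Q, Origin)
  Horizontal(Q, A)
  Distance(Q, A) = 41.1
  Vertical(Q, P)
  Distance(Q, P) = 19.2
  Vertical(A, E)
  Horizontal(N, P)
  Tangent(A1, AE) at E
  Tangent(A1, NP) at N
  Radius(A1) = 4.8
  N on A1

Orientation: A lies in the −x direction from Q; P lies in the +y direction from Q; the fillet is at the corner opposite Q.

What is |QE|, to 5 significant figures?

43.550

Q is at the origin; Q and A share the same y with |QA| = 41.1 and A on the −x side, so A = (-41.100, 0.0000). Q and P share the same x with |QP| = 19.2 and P on the +y side, so P = (0.0000, 19.200). The virtual corner opposite Q is at (-41.100, 19.200). Tangency of A1 to AE means the radius TE is perpendicular to AE and A1 meets NP tangentially, so TN is at right angles to NP, with radius 4.8, so the center T sits 4.8 in from both sides at T = (-36.300, 14.400). That places the tangent points at E = (-41.100, 14.400) on AE and N = (-36.300, 19.200) on NP. Then |QE| = |E − Q| = 43.550.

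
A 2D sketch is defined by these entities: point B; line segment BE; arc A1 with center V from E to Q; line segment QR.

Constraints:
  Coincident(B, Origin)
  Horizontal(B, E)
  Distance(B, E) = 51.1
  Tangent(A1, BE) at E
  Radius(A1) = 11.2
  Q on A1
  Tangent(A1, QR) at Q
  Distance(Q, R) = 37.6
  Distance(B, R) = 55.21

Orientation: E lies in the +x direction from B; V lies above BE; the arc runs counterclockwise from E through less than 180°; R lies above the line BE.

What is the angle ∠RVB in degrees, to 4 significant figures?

72.60°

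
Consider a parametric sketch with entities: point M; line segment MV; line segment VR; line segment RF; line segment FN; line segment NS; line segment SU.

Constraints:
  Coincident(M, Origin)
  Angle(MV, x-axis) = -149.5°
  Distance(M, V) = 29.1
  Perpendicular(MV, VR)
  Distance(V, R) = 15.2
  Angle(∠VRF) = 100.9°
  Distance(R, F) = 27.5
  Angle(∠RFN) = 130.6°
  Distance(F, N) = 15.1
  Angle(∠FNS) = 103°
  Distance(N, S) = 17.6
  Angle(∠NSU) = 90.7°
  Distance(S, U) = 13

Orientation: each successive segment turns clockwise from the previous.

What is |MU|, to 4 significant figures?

9.674

M is at the origin; MV runs at -149.5° with length 29.1, so V = (-25.07, -14.77). MV is perpendicular to VR, so VR runs at 120.5°; with |VR| = 15.2, R = (-32.79, -1.673). ∠VRF = 100.9° gives RF at 41.40° from the x-axis; with |RF| = 27.5, F = (-12.16, 16.51). ∠RFN = 130.6° gives FN at -8.000° from the x-axis; with |FN| = 15.1, N = (2.793, 14.41). ∠FNS = 103.0° gives NS at -85.00° from the x-axis; with |NS| = 17.6, S = (4.327, -3.121). ∠NSU = 90.7° gives SU at -174.3° from the x-axis; with |SU| = 13.0, U = (-8.609, -4.412). Then |MU| = |U − M| = 9.674.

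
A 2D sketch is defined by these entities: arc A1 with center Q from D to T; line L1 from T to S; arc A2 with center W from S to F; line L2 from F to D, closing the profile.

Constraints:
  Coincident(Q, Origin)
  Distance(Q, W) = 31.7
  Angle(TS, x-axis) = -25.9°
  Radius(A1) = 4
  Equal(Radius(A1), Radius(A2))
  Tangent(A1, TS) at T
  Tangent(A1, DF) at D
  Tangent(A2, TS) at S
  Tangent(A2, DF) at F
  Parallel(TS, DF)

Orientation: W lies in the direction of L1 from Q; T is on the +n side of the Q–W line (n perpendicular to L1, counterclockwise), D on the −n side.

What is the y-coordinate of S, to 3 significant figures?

-10.2

The slot axis is L1's direction at -25.9°, so u = (cos -25.9°, sin -25.9°) = (0.900, -0.437) and n = (−sin -25.9°, cos -25.9°) = (0.437, 0.900). Q is at the origin and W lies 31.7 along u from Q, so W = 31.7·u = (28.5, -13.8). Tangency of A1 to both parallel lines with radius 4.0 puts T and D at Q ± 4.0·n: T = (1.75, 3.60), D = (-1.75, -3.60). Equal radii place S and F the same way about W: S = W + 4.0·n = (30.3, -10.2), F = W − 4.0·n = (26.8, -17.4). So S.y = -10.2.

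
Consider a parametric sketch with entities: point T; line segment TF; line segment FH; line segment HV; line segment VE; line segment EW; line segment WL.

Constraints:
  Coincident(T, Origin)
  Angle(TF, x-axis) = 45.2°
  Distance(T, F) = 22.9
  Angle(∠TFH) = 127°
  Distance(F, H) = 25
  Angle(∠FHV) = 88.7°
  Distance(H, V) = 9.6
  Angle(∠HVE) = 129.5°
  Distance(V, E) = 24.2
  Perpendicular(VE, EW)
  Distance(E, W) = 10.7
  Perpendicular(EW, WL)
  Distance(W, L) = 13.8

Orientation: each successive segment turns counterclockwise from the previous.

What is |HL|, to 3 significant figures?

16.8

T is at the origin; TF runs at 45.2° with length 22.9, so F = (16.1, 16.2). ∠TFH = 127.0° gives FH at 98.2° from the x-axis; with |FH| = 25.0, H = (12.6, 41.0). ∠FHV = 88.7° gives HV at -170° from the x-axis; with |HV| = 9.6, V = (3.10, 39.4). ∠HVE = 129.5° gives VE at -120° from the x-axis; with |VE| = 24.2, E = (-9.00, 18.5). VE is perpendicular to EW, so EW runs at -30.0°; with |EW| = 10.7, W = (0.269, 13.1). EW is perpendicular to WL, so WL runs at 60.0°; with |WL| = 13.8, L = (7.17, 25.1). Then |HL| = |L − H| = 16.8.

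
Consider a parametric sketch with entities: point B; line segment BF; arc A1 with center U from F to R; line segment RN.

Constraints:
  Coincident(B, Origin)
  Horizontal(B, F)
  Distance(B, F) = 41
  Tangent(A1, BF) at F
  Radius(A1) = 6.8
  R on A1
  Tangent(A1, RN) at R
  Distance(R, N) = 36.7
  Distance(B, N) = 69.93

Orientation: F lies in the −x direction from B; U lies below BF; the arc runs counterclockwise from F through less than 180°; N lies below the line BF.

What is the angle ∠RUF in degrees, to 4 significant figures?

75.13°

B is at the origin; BF is horizontal with |BF| = 41.0 and F on the −x side, so F = (-41.00, 0.000). A1 meets BF tangentially, so UF is at right angles to BF, so U = F + (0, -6.8) = (-41.00, -6.800). Since UR ⟂ RN (tangency), |UN| = √(6.8² + 36.7²) = 37.32 regardless of where R sits on A1. So N lies on both circle(B, 69.93) and circle(U, 37.32); the below-BF intersection is N = (-56.99, -40.53). R is the foot of the tangent from N: R = (-47.57, -5.055).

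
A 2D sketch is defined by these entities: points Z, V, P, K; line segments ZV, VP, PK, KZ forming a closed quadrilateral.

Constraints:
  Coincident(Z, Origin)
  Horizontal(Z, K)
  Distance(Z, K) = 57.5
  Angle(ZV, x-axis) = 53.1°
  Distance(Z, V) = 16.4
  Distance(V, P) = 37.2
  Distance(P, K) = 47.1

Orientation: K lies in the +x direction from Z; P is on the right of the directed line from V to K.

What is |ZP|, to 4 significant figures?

28.77

Z is at the origin; ZK is horizontal with |ZK| = 57.5 and K in +x, so K = (57.5, 0). ZV runs at 53.1° with |ZV| = 16.4, so V = (9.847, 13.11). P is determined by |VP| = 37.2 and |PK| = 47.1 together: it lies at the intersection of circle(V, 37.2) and circle(K, 47.1). With |VK| = 49.42, the foot of the radical line on VK is 16.27 from V and the perpendicular offset is √(37.2² − 16.27²) = 33.45. Taking the right-of-VK solution: P = (16.66, -23.46).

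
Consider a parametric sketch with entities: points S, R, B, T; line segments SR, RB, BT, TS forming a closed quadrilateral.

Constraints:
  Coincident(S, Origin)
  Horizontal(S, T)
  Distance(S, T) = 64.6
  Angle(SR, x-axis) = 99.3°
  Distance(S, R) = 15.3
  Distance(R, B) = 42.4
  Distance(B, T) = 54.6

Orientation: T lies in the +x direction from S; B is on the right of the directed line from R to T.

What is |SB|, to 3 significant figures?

28.0

S is at the origin; ST is horizontal with |ST| = 64.6 and T in +x, so T = (64.6, 0). SR runs at 99.3° with |SR| = 15.3, so R = (-2.47, 15.1). B is determined by |RB| = 42.4 and |BT| = 54.6 together: it lies at the intersection of circle(R, 42.4) and circle(T, 54.6). With |RT| = 68.8, the foot of the radical line on RT is 25.8 from R and the perpendicular offset is √(42.4² − 25.8²) = 33.7. Taking the right-of-RT solution: B = (15.3, -23.4).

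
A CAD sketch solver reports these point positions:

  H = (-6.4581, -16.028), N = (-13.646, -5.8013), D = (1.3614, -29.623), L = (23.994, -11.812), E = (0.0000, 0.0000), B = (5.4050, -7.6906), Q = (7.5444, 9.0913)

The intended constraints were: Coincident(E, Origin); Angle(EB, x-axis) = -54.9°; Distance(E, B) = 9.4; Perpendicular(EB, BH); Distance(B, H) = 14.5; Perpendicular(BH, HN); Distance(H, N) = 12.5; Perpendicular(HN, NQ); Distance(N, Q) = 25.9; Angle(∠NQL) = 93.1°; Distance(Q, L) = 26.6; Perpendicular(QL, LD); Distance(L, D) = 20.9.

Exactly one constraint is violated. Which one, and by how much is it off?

Distance(L, D) = 20.9 — off by 7.90.

E = (0.00, 0.00) ✓; EB at -54.90° ✓; |EB| = 9.400 ✓; ∠(EB, BH) = 90.00° ✓; |BH| = 14.50 ✓; ∠(BH, HN) = 90.00° ✓; |HN| = 12.50 ✓; ∠(HN, NQ) = 90.00° ✓; |NQ| = 25.90 ✓; ∠NQL = 93.10° ✓; |QL| = 26.60 ✓; ∠(QL, LD) = 90.00° ✓; |LD| = 28.80 ✗.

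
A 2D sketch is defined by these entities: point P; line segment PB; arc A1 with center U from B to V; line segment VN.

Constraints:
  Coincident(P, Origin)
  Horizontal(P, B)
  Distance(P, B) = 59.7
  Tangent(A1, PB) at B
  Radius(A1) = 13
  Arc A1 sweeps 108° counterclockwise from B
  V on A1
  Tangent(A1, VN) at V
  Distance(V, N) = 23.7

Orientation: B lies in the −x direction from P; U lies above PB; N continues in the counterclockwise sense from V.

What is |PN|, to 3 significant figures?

67.5

On A1, B sits at bearing -90° from U; a 108° counterclockwise sweep puts V at bearing 18°, so V = U + 13.0·(cos 18°, sin 18°) = (-47.3, 17.0). The tangent condition forces UV to be normal to VN, so VN runs along (−sin 18°, cos 18°); with |VN| = 23.7, N = (-54.7, 39.6). Then |PN| = |N − P| = 67.5.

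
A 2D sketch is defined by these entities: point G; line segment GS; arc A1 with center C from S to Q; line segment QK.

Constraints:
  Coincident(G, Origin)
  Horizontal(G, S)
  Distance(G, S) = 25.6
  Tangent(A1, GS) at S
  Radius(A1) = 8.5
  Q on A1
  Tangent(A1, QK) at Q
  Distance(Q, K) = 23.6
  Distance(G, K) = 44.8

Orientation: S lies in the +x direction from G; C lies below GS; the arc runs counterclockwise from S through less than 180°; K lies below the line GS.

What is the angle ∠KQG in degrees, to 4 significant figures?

155.1°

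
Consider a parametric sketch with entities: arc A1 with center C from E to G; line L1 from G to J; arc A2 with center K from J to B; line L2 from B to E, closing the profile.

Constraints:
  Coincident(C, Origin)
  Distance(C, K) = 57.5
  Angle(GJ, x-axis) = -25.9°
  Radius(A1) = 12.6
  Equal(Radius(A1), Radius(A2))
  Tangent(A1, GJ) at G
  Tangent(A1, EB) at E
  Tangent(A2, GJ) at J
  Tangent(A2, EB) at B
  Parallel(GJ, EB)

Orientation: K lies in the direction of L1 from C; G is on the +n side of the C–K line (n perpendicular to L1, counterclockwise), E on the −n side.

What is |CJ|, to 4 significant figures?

58.86

The slot axis is L1's direction at -25.9°, so u = (cos -25.9°, sin -25.9°) = (0.8996, -0.4368) and n = (−sin -25.9°, cos -25.9°) = (0.4368, 0.8996). C is at the origin and K lies 57.5 along u from C, so K = 57.5·u = (51.72, -25.12). Tangency of A1 to both parallel lines with radius 12.6 puts G and E at C ± 12.6·n: G = (5.504, 11.33), E = (-5.504, -11.33). Equal radii place J and B the same way about K: J = K + 12.6·n = (57.23, -13.78), B = K − 12.6·n = (46.22, -36.45). Then |CJ| = |J − C| = 58.86.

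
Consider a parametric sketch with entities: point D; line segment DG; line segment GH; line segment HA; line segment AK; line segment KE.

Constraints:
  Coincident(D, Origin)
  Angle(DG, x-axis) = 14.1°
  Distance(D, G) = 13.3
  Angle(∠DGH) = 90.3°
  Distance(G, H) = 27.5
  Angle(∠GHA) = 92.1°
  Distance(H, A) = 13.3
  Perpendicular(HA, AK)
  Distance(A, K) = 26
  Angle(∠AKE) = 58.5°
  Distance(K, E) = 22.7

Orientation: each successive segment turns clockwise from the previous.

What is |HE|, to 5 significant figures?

15.381

D is at the origin; DG runs at 14.1° with length 13.3, so G = (12.899, 3.2401). ∠DGH = 90.3° gives GH at -75.600° from the x-axis; with |GH| = 27.5, H = (19.738, -23.396). ∠GHA = 92.1° gives HA at -163.50° from the x-axis; with |HA| = 13.3, A = (6.9860, -27.173). HA is perpendicular to AK, so AK runs at 106.50°; with |AK| = 26.0, K = (-0.39843, -2.2440). ∠AKE = 58.5° gives KE at -15.000° from the x-axis; with |KE| = 22.7, E = (21.528, -8.1192). Then |HE| = |E − H| = 15.381.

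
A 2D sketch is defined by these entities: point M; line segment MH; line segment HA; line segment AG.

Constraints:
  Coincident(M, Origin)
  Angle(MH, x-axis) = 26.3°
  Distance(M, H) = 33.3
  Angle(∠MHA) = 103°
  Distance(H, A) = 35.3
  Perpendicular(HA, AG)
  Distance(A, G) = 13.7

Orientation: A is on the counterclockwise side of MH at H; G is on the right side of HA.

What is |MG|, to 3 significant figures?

62.9

M is at the origin; MH runs at 26.3° with length 33.3, so H = 33.3·(cos 26.3°, sin 26.3°) = (29.9, 14.8). ∠MHA = 103.0°, so HA runs at 26.3° + (180° − 103.0°) = 103° from the x-axis; with |HA| = 35.3, A = H + 35.3·(cos 103°, sin 103°) = (21.7, 49.1). HA ⟂ AG; with |AG| = 13.7 on the right of HA, G = A + 13.7·(0.973, 0.230) = (35.1, 52.3). Then |MG| = |G − M| = 62.9.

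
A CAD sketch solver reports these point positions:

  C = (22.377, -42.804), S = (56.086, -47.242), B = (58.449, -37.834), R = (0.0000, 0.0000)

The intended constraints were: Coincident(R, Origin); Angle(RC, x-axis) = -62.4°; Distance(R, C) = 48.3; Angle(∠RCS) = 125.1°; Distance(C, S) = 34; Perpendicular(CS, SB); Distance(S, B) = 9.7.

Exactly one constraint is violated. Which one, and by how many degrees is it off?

Perpendicular(CS, SB) — off by 6.60°.

R = (0.00, 0.00) ✓; RC at -62.40° ✓; |RC| = 48.30 ✓; ∠RCS = 125.1° ✓; |CS| = 34.00 ✓; ∠(CS, SB) = 83.40° ✗; |SB| = 9.700 ✓.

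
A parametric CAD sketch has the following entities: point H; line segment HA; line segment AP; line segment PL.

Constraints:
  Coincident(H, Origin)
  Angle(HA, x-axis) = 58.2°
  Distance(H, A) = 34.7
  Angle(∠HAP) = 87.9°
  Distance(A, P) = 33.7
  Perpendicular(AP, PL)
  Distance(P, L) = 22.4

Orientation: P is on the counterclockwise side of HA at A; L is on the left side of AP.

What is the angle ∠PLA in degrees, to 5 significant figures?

56.388°

H is at the origin; HA runs at 58.2° with length 34.7, so A = 34.7·(cos 58.2°, sin 58.2°) = (18.285, 29.491). ∠HAP = 87.9°, so AP runs at 58.2° + (180° − 87.9°) = 150.30° from the x-axis; with |AP| = 33.7, P = A + 33.7·(cos 150.30°, sin 150.30°) = (-10.988, 46.188). AP ⟂ PL; with |PL| = 22.4 on the left of AP, L = P + 22.4·(-0.49546, -0.86863) = (-22.086, 26.731). Then cos ∠PLA = LP·LA / (|LP||LA|), giving 56.388°.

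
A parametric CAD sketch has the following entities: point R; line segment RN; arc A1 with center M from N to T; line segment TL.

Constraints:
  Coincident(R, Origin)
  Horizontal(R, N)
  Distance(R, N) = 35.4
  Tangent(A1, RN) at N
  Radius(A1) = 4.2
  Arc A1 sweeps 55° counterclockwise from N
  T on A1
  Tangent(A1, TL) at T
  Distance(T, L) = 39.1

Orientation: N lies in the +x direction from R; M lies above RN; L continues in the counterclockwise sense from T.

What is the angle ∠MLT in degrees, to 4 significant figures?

6.131°

R is at the origin; R and N share the same y with |RN| = 35.4 and N on the +x side, so N = (35.40, 0.000). Tangency of A1 to RN means the radius MN is perpendicular to RN, so M = N + (0, 4.2) = (35.40, 4.200). On A1, N sits at bearing -90° from M; a 55° counterclockwise sweep puts T at bearing -35°, so T = M + 4.2·(cos -35°, sin -35°) = (38.84, 1.791). The tangent condition forces MT to be normal to TL, so TL runs along (−sin -35°, cos -35°); with |TL| = 39.1, L = (61.27, 33.82). Then cos ∠MLT = LM·LT / (|LM||LT|), giving 6.131°.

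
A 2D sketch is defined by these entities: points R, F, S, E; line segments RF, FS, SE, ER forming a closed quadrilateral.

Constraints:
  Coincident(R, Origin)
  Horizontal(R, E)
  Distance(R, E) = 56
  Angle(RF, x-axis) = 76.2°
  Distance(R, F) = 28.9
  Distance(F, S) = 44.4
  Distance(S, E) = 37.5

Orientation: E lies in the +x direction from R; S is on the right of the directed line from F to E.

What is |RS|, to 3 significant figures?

25.4

Checks: |FS| = 44.40 ✓; |SE| = 37.50 ✓.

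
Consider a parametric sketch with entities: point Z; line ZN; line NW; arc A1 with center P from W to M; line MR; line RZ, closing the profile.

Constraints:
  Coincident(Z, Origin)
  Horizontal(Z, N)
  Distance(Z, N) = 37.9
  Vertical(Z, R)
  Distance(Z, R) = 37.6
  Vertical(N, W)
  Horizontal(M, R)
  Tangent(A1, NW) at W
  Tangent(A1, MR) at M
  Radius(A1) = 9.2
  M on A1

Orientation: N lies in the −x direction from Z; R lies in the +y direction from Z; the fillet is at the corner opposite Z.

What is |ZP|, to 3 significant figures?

40.4

Z is at the origin; ZN is horizontal with |ZN| = 37.9 and N on the −x side, so N = (-37.9, 0.00). Z and R share the same x with |ZR| = 37.6 and R on the +y side, so R = (0.00, 37.6). The virtual corner opposite Z is at (-37.9, 37.6). The tangent condition forces PW to be normal to NW and tangency of A1 to MR means the radius PM is perpendicular to MR, with radius 9.2, so the center P sits 9.2 in from both sides at P = (-28.7, 28.4). Then |ZP| = |P − Z| = 40.4.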